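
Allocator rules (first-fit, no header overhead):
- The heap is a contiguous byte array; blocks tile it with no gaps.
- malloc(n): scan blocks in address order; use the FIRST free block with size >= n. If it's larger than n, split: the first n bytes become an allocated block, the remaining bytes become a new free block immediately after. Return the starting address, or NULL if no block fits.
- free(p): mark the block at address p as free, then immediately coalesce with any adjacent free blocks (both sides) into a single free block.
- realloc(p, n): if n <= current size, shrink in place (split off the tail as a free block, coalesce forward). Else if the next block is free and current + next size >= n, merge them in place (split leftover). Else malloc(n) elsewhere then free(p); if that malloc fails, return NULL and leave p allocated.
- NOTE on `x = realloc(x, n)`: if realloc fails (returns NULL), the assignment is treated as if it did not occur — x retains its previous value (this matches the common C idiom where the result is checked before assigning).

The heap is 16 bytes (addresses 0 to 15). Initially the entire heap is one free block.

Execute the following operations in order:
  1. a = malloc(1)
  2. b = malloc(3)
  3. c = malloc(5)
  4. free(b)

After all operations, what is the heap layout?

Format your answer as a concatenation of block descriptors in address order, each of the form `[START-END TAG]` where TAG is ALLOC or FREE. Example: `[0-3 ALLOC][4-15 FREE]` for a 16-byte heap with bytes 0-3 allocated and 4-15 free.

Answer: [0-0 ALLOC][1-3 FREE][4-8 ALLOC][9-15 FREE]

Derivation:
Op 1: a = malloc(1) -> a = 0; heap: [0-0 ALLOC][1-15 FREE]
Op 2: b = malloc(3) -> b = 1; heap: [0-0 ALLOC][1-3 ALLOC][4-15 FREE]
Op 3: c = malloc(5) -> c = 4; heap: [0-0 ALLOC][1-3 ALLOC][4-8 ALLOC][9-15 FREE]
Op 4: free(b) -> (freed b); heap: [0-0 ALLOC][1-3 FREE][4-8 ALLOC][9-15 FREE]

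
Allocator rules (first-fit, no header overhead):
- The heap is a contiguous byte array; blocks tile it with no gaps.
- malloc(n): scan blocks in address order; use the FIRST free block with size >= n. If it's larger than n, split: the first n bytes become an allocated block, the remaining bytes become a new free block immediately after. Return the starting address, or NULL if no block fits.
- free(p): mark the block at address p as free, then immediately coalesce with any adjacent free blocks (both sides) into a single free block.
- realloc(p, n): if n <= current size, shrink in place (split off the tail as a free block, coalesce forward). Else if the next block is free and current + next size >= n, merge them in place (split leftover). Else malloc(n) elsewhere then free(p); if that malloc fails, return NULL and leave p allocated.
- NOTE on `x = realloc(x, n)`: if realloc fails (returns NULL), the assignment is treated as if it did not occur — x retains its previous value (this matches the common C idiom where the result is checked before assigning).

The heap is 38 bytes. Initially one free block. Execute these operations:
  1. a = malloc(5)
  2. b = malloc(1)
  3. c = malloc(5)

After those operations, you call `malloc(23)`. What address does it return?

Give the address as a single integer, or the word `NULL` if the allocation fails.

Op 1: a = malloc(5) -> a = 0; heap: [0-4 ALLOC][5-37 FREE]
Op 2: b = malloc(1) -> b = 5; heap: [0-4 ALLOC][5-5 ALLOC][6-37 FREE]
Op 3: c = malloc(5) -> c = 6; heap: [0-4 ALLOC][5-5 ALLOC][6-10 ALLOC][11-37 FREE]
malloc(23): first-fit scan over [0-4 ALLOC][5-5 ALLOC][6-10 ALLOC][11-37 FREE] -> 11

Answer: 11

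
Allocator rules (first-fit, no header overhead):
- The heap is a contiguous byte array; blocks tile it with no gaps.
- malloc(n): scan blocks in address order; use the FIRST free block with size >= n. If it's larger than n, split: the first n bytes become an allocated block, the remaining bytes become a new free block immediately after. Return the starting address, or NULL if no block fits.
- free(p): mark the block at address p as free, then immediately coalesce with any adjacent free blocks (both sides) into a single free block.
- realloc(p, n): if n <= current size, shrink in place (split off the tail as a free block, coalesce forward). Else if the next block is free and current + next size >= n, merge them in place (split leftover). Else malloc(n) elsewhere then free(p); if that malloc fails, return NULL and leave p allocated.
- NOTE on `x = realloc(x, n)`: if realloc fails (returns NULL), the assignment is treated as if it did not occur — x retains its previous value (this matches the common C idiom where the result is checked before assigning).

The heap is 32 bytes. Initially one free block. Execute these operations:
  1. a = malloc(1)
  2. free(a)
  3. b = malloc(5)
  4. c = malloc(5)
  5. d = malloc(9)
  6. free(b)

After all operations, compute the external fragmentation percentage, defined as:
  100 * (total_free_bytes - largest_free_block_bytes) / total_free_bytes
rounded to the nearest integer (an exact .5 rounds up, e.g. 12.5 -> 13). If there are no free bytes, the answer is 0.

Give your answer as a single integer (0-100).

Answer: 28

Derivation:
Op 1: a = malloc(1) -> a = 0; heap: [0-0 ALLOC][1-31 FREE]
Op 2: free(a) -> (freed a); heap: [0-31 FREE]
Op 3: b = malloc(5) -> b = 0; heap: [0-4 ALLOC][5-31 FREE]
Op 4: c = malloc(5) -> c = 5; heap: [0-4 ALLOC][5-9 ALLOC][10-31 FREE]
Op 5: d = malloc(9) -> d = 10; heap: [0-4 ALLOC][5-9 ALLOC][10-18 ALLOC][19-31 FREE]
Op 6: free(b) -> (freed b); heap: [0-4 FREE][5-9 ALLOC][10-18 ALLOC][19-31 FREE]
Free blocks: [5 13] total_free=18 largest=13 -> 100*(18-13)/18 = 500/18 ≈ 27.778 -> rounds to 28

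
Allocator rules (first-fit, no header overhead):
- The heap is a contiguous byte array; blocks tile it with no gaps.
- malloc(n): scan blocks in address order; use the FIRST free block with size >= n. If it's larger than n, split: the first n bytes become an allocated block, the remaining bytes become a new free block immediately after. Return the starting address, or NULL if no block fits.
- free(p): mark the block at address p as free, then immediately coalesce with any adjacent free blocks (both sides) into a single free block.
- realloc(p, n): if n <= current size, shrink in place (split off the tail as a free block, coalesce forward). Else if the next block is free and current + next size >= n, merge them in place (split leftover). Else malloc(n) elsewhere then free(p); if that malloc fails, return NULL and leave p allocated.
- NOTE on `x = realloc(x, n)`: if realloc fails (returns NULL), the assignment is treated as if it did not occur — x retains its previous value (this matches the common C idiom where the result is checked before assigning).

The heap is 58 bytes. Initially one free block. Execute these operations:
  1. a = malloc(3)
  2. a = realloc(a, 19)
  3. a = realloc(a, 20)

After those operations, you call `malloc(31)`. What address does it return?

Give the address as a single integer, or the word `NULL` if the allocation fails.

Op 1: a = malloc(3) -> a = 0; heap: [0-2 ALLOC][3-57 FREE]
Op 2: a = realloc(a, 19) -> a = 0; heap: [0-18 ALLOC][19-57 FREE]
Op 3: a = realloc(a, 20) -> a = 0; heap: [0-19 ALLOC][20-57 FREE]
malloc(31): first-fit scan over [0-19 ALLOC][20-57 FREE] -> 20

Answer: 20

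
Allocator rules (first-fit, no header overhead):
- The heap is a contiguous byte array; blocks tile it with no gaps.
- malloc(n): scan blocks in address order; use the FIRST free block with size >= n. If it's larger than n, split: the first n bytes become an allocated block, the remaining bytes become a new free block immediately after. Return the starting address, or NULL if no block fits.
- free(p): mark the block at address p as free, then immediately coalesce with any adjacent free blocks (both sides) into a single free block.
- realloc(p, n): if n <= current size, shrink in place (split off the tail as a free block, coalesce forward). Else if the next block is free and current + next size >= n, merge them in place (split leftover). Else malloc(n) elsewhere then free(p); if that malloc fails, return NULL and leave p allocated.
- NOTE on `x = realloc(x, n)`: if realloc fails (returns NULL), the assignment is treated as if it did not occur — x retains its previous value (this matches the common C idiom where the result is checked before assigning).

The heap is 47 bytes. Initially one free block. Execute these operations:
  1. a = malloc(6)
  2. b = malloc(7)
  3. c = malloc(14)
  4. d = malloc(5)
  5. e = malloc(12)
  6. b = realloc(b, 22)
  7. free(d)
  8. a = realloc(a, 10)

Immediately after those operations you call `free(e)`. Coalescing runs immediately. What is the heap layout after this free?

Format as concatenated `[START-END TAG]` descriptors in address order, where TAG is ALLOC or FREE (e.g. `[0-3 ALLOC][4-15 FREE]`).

Answer: [0-5 ALLOC][6-12 ALLOC][13-26 ALLOC][27-46 FREE]

Derivation:
Op 1: a = malloc(6) -> a = 0; heap: [0-5 ALLOC][6-46 FREE]
Op 2: b = malloc(7) -> b = 6; heap: [0-5 ALLOC][6-12 ALLOC][13-46 FREE]
Op 3: c = malloc(14) -> c = 13; heap: [0-5 ALLOC][6-12 ALLOC][13-26 ALLOC][27-46 FREE]
Op 4: d = malloc(5) -> d = 27; heap: [0-5 ALLOC][6-12 ALLOC][13-26 ALLOC][27-31 ALLOC][32-46 FREE]
Op 5: e = malloc(12) -> e = 32; heap: [0-5 ALLOC][6-12 ALLOC][13-26 ALLOC][27-31 ALLOC][32-43 ALLOC][44-46 FREE]
Op 6: b = realloc(b, 22) -> NULL (b unchanged); heap: [0-5 ALLOC][6-12 ALLOC][13-26 ALLOC][27-31 ALLOC][32-43 ALLOC][44-46 FREE]
Op 7: free(d) -> (freed d); heap: [0-5 ALLOC][6-12 ALLOC][13-26 ALLOC][27-31 FREE][32-43 ALLOC][44-46 FREE]
Op 8: a = realloc(a, 10) -> NULL (a unchanged); heap: [0-5 ALLOC][6-12 ALLOC][13-26 ALLOC][27-31 FREE][32-43 ALLOC][44-46 FREE]
free(e): e = 32 -> block [32-43 ALLOC]; mark free, coalesce with adjacent free neighbors -> [0-5 ALLOC][6-12 ALLOC][13-26 ALLOC][27-46 FREE]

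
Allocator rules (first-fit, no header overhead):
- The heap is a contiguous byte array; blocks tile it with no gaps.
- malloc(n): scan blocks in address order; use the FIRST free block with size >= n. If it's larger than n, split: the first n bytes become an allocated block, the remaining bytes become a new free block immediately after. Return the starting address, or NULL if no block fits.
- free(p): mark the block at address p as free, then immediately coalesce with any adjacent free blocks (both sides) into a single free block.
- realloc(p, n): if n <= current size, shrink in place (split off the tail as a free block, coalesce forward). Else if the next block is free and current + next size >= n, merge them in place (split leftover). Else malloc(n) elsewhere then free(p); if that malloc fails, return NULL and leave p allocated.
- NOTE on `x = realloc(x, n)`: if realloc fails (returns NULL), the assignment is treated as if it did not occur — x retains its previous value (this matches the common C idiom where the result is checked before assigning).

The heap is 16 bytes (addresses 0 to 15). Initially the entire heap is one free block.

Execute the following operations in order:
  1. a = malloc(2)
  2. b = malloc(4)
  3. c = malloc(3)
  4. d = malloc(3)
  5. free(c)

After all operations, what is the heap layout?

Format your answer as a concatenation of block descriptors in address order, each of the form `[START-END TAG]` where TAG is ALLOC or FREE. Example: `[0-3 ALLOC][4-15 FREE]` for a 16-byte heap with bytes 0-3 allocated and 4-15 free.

Answer: [0-1 ALLOC][2-5 ALLOC][6-8 FREE][9-11 ALLOC][12-15 FREE]

Derivation:
Op 1: a = malloc(2) -> a = 0; heap: [0-1 ALLOC][2-15 FREE]
Op 2: b = malloc(4) -> b = 2; heap: [0-1 ALLOC][2-5 ALLOC][6-15 FREE]
Op 3: c = malloc(3) -> c = 6; heap: [0-1 ALLOC][2-5 ALLOC][6-8 ALLOC][9-15 FREE]
Op 4: d = malloc(3) -> d = 9; heap: [0-1 ALLOC][2-5 ALLOC][6-8 ALLOC][9-11 ALLOC][12-15 FREE]
Op 5: free(c) -> (freed c); heap: [0-1 ALLOC][2-5 ALLOC][6-8 FREE][9-11 ALLOC][12-15 FREE]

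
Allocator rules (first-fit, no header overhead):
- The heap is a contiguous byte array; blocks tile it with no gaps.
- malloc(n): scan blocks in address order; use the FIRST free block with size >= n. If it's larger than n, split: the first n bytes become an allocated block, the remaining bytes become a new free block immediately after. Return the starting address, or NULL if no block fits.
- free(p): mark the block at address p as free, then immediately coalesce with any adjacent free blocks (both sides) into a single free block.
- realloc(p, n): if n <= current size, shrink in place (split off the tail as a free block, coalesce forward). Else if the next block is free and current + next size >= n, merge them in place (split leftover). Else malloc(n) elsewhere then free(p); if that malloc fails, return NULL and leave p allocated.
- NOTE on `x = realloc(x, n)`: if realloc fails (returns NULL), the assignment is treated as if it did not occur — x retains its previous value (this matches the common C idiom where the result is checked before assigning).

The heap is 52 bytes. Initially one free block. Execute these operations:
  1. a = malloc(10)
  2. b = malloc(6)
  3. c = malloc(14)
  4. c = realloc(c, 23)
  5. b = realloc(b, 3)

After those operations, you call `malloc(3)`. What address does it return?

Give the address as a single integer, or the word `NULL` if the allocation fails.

Op 1: a = malloc(10) -> a = 0; heap: [0-9 ALLOC][10-51 FREE]
Op 2: b = malloc(6) -> b = 10; heap: [0-9 ALLOC][10-15 ALLOC][16-51 FREE]
Op 3: c = malloc(14) -> c = 16; heap: [0-9 ALLOC][10-15 ALLOC][16-29 ALLOC][30-51 FREE]
Op 4: c = realloc(c, 23) -> c = 16; heap: [0-9 ALLOC][10-15 ALLOC][16-38 ALLOC][39-51 FREE]
Op 5: b = realloc(b, 3) -> b = 10; heap: [0-9 ALLOC][10-12 ALLOC][13-15 FREE][16-38 ALLOC][39-51 FREE]
malloc(3): first-fit scan over [0-9 ALLOC][10-12 ALLOC][13-15 FREE][16-38 ALLOC][39-51 FREE] -> 13

Answer: 13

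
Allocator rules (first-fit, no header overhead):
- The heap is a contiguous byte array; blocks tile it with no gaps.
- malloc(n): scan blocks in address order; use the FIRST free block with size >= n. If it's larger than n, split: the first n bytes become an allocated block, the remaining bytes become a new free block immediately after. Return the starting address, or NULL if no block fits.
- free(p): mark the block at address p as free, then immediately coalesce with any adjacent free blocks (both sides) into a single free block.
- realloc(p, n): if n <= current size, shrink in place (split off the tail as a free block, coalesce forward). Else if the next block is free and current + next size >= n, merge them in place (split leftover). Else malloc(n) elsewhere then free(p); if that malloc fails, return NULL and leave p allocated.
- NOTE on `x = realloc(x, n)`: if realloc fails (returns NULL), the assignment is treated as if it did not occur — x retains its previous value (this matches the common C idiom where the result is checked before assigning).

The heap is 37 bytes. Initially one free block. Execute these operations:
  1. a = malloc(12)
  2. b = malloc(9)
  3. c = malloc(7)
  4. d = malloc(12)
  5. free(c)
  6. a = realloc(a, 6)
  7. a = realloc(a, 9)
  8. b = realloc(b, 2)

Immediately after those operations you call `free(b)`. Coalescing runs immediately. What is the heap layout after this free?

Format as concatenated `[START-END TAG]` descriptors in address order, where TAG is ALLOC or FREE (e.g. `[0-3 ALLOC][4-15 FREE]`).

Op 1: a = malloc(12) -> a = 0; heap: [0-11 ALLOC][12-36 FREE]
Op 2: b = malloc(9) -> b = 12; heap: [0-11 ALLOC][12-20 ALLOC][21-36 FREE]
Op 3: c = malloc(7) -> c = 21; heap: [0-11 ALLOC][12-20 ALLOC][21-27 ALLOC][28-36 FREE]
Op 4: d = malloc(12) -> d = NULL; heap: [0-11 ALLOC][12-20 ALLOC][21-27 ALLOC][28-36 FREE]
Op 5: free(c) -> (freed c); heap: [0-11 ALLOC][12-20 ALLOC][21-36 FREE]
Op 6: a = realloc(a, 6) -> a = 0; heap: [0-5 ALLOC][6-11 FREE][12-20 ALLOC][21-36 FREE]
Op 7: a = realloc(a, 9) -> a = 0; heap: [0-8 ALLOC][9-11 FREE][12-20 ALLOC][21-36 FREE]
Op 8: b = realloc(b, 2) -> b = 12; heap: [0-8 ALLOC][9-11 FREE][12-13 ALLOC][14-36 FREE]
free(b): b = 12 -> block [12-13 ALLOC]; mark free, coalesce with adjacent free neighbors -> [0-8 ALLOC][9-36 FREE]

Answer: [0-8 ALLOC][9-36 FREE]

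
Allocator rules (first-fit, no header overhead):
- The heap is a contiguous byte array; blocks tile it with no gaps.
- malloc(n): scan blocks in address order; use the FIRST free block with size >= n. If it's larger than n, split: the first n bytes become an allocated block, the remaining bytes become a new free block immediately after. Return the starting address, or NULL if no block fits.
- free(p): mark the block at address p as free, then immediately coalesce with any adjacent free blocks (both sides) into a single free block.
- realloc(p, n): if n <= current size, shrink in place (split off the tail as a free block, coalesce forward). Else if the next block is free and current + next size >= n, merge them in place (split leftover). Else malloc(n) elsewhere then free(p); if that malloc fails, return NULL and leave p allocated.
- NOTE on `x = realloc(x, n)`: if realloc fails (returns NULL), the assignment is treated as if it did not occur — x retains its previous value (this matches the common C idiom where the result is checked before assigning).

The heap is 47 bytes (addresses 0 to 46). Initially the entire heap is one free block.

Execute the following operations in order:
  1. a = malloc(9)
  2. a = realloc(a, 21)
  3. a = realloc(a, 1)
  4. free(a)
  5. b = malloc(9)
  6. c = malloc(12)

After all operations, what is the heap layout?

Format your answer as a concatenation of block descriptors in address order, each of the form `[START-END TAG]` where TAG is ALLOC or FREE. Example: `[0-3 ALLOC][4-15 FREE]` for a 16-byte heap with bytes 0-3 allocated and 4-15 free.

Answer: [0-8 ALLOC][9-20 ALLOC][21-46 FREE]

Derivation:
Op 1: a = malloc(9) -> a = 0; heap: [0-8 ALLOC][9-46 FREE]
Op 2: a = realloc(a, 21) -> a = 0; heap: [0-20 ALLOC][21-46 FREE]
Op 3: a = realloc(a, 1) -> a = 0; heap: [0-0 ALLOC][1-46 FREE]
Op 4: free(a) -> (freed a); heap: [0-46 FREE]
Op 5: b = malloc(9) -> b = 0; heap: [0-8 ALLOC][9-46 FREE]
Op 6: c = malloc(12) -> c = 9; heap: [0-8 ALLOC][9-20 ALLOC][21-46 FREE]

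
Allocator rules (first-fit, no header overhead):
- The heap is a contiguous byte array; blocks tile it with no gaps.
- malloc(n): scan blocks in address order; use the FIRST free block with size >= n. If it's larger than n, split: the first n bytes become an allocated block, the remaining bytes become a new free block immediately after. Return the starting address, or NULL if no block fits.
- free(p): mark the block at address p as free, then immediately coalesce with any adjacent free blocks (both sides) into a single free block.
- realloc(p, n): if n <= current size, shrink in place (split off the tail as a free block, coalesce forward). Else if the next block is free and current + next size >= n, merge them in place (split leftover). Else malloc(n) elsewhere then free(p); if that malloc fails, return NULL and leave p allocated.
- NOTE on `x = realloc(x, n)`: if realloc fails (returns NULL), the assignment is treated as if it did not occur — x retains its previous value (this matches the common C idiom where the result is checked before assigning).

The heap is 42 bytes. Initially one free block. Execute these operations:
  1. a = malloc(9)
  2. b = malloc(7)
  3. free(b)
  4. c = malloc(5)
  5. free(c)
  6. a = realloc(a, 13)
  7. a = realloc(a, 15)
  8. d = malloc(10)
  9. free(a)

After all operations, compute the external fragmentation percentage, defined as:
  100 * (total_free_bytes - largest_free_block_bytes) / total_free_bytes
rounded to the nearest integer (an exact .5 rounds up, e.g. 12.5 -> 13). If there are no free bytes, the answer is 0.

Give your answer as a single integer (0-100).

Op 1: a = malloc(9) -> a = 0; heap: [0-8 ALLOC][9-41 FREE]
Op 2: b = malloc(7) -> b = 9; heap: [0-8 ALLOC][9-15 ALLOC][16-41 FREE]
Op 3: free(b) -> (freed b); heap: [0-8 ALLOC][9-41 FREE]
Op 4: c = malloc(5) -> c = 9; heap: [0-8 ALLOC][9-13 ALLOC][14-41 FREE]
Op 5: free(c) -> (freed c); heap: [0-8 ALLOC][9-41 FREE]
Op 6: a = realloc(a, 13) -> a = 0; heap: [0-12 ALLOC][13-41 FREE]
Op 7: a = realloc(a, 15) -> a = 0; heap: [0-14 ALLOC][15-41 FREE]
Op 8: d = malloc(10) -> d = 15; heap: [0-14 ALLOC][15-24 ALLOC][25-41 FREE]
Op 9: free(a) -> (freed a); heap: [0-14 FREE][15-24 ALLOC][25-41 FREE]
Free blocks: [15 17] total_free=32 largest=17 -> 100*(32-17)/32 = 1500/32 = 46.875 -> rounds to 47

Answer: 47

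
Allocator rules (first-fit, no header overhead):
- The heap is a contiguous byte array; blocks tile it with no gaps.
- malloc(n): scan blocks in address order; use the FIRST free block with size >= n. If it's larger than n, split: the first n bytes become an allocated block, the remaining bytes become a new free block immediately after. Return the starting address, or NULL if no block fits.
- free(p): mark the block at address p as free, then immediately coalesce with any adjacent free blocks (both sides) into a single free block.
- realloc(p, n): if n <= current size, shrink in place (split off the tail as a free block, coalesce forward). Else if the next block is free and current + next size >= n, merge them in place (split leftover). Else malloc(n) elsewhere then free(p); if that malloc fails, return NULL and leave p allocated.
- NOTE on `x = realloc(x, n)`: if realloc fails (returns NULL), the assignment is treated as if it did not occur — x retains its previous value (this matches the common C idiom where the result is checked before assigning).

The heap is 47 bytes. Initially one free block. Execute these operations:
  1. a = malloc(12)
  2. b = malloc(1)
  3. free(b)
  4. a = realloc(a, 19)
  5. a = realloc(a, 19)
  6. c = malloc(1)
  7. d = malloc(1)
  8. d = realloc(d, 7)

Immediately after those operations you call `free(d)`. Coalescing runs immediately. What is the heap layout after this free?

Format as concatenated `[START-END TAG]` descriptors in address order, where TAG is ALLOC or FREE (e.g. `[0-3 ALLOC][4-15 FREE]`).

Op 1: a = malloc(12) -> a = 0; heap: [0-11 ALLOC][12-46 FREE]
Op 2: b = malloc(1) -> b = 12; heap: [0-11 ALLOC][12-12 ALLOC][13-46 FREE]
Op 3: free(b) -> (freed b); heap: [0-11 ALLOC][12-46 FREE]
Op 4: a = realloc(a, 19) -> a = 0; heap: [0-18 ALLOC][19-46 FREE]
Op 5: a = realloc(a, 19) -> a = 0; heap: [0-18 ALLOC][19-46 FREE]
Op 6: c = malloc(1) -> c = 19; heap: [0-18 ALLOC][19-19 ALLOC][20-46 FREE]
Op 7: d = malloc(1) -> d = 20; heap: [0-18 ALLOC][19-19 ALLOC][20-20 ALLOC][21-46 FREE]
Op 8: d = realloc(d, 7) -> d = 20; heap: [0-18 ALLOC][19-19 ALLOC][20-26 ALLOC][27-46 FREE]
free(d): d = 20 -> block [20-26 ALLOC]; mark free, coalesce with adjacent free neighbors -> [0-18 ALLOC][19-19 ALLOC][20-46 FREE]

Answer: [0-18 ALLOC][19-19 ALLOC][20-46 FREE]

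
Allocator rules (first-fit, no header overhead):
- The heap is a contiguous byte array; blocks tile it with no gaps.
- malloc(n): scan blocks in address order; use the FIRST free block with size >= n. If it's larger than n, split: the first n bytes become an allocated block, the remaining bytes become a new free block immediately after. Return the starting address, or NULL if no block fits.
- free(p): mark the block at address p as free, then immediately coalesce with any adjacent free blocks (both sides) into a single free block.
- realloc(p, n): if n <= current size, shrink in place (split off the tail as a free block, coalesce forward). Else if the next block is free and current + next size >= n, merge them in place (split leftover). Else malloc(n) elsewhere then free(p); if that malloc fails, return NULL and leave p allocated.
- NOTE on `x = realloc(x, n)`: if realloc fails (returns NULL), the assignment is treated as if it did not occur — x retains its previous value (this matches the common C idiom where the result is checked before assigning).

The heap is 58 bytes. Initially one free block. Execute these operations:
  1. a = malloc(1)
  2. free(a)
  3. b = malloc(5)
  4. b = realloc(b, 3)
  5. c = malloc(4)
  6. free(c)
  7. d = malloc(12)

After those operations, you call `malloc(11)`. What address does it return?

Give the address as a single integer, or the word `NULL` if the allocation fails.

Answer: 15

Derivation:
Op 1: a = malloc(1) -> a = 0; heap: [0-0 ALLOC][1-57 FREE]
Op 2: free(a) -> (freed a); heap: [0-57 FREE]
Op 3: b = malloc(5) -> b = 0; heap: [0-4 ALLOC][5-57 FREE]
Op 4: b = realloc(b, 3) -> b = 0; heap: [0-2 ALLOC][3-57 FREE]
Op 5: c = malloc(4) -> c = 3; heap: [0-2 ALLOC][3-6 ALLOC][7-57 FREE]
Op 6: free(c) -> (freed c); heap: [0-2 ALLOC][3-57 FREE]
Op 7: d = malloc(12) -> d = 3; heap: [0-2 ALLOC][3-14 ALLOC][15-57 FREE]
malloc(11): first-fit scan over [0-2 ALLOC][3-14 ALLOC][15-57 FREE] -> 15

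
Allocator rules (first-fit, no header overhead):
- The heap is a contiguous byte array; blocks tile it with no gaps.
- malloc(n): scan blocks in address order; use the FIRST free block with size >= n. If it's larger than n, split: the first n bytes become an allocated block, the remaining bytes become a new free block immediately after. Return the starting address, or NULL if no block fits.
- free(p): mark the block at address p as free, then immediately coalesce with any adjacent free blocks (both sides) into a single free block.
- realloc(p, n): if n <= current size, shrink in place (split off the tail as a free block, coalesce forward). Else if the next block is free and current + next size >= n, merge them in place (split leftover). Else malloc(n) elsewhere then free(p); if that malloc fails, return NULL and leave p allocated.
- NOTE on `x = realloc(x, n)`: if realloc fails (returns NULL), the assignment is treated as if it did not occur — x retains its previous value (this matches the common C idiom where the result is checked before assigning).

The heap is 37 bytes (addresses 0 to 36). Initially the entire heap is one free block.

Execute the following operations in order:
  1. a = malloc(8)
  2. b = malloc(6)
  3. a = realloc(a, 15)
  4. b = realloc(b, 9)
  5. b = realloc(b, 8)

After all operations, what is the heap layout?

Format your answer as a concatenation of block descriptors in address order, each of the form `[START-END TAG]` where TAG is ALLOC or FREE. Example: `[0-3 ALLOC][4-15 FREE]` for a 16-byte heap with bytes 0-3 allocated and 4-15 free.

Op 1: a = malloc(8) -> a = 0; heap: [0-7 ALLOC][8-36 FREE]
Op 2: b = malloc(6) -> b = 8; heap: [0-7 ALLOC][8-13 ALLOC][14-36 FREE]
Op 3: a = realloc(a, 15) -> a = 14; heap: [0-7 FREE][8-13 ALLOC][14-28 ALLOC][29-36 FREE]
Op 4: b = realloc(b, 9) -> NULL (b unchanged); heap: [0-7 FREE][8-13 ALLOC][14-28 ALLOC][29-36 FREE]
Op 5: b = realloc(b, 8) -> b = 0; heap: [0-7 ALLOC][8-13 FREE][14-28 ALLOC][29-36 FREE]

Answer: [0-7 ALLOC][8-13 FREE][14-28 ALLOC][29-36 FREE]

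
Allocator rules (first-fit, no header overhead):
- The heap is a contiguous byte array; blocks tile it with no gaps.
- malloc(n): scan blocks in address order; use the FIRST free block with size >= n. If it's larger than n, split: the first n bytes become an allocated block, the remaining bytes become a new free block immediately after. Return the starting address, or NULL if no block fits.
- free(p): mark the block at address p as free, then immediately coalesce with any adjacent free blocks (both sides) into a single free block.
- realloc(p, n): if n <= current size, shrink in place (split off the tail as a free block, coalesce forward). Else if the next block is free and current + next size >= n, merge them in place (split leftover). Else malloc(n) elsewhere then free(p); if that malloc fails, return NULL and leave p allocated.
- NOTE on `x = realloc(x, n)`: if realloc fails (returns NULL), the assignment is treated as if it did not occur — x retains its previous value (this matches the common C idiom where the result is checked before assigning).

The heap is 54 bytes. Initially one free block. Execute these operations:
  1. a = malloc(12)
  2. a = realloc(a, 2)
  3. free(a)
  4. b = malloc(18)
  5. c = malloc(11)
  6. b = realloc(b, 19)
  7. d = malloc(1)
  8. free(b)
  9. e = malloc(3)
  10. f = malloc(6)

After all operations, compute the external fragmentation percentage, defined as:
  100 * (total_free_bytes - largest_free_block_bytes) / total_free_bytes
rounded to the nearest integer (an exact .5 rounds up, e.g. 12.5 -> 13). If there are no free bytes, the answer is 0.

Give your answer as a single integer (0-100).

Answer: 24

Derivation:
Op 1: a = malloc(12) -> a = 0; heap: [0-11 ALLOC][12-53 FREE]
Op 2: a = realloc(a, 2) -> a = 0; heap: [0-1 ALLOC][2-53 FREE]
Op 3: free(a) -> (freed a); heap: [0-53 FREE]
Op 4: b = malloc(18) -> b = 0; heap: [0-17 ALLOC][18-53 FREE]
Op 5: c = malloc(11) -> c = 18; heap: [0-17 ALLOC][18-28 ALLOC][29-53 FREE]
Op 6: b = realloc(b, 19) -> b = 29; heap: [0-17 FREE][18-28 ALLOC][29-47 ALLOC][48-53 FREE]
Op 7: d = malloc(1) -> d = 0; heap: [0-0 ALLOC][1-17 FREE][18-28 ALLOC][29-47 ALLOC][48-53 FREE]
Op 8: free(b) -> (freed b); heap: [0-0 ALLOC][1-17 FREE][18-28 ALLOC][29-53 FREE]
Op 9: e = malloc(3) -> e = 1; heap: [0-0 ALLOC][1-3 ALLOC][4-17 FREE][18-28 ALLOC][29-53 FREE]
Op 10: f = malloc(6) -> f = 4; heap: [0-0 ALLOC][1-3 ALLOC][4-9 ALLOC][10-17 FREE][18-28 ALLOC][29-53 FREE]
Free blocks: [8 25] total_free=33 largest=25 -> 100*(33-25)/33 = 800/33 ≈ 24.242 -> rounds to 24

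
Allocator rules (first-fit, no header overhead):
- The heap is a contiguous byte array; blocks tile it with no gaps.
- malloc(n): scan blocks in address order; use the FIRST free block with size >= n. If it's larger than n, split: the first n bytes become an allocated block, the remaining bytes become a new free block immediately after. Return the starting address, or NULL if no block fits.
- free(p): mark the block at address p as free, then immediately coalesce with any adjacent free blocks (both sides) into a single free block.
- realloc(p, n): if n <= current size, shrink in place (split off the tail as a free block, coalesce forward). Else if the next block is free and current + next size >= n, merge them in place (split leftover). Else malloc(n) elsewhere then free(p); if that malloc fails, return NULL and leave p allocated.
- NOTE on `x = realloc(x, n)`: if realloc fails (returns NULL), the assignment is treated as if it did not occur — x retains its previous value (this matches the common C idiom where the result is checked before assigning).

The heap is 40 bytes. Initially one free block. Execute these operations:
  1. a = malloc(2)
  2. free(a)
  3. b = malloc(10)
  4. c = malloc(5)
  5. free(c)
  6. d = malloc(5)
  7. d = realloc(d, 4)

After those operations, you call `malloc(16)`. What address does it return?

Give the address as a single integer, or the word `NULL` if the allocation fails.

Op 1: a = malloc(2) -> a = 0; heap: [0-1 ALLOC][2-39 FREE]
Op 2: free(a) -> (freed a); heap: [0-39 FREE]
Op 3: b = malloc(10) -> b = 0; heap: [0-9 ALLOC][10-39 FREE]
Op 4: c = malloc(5) -> c = 10; heap: [0-9 ALLOC][10-14 ALLOC][15-39 FREE]
Op 5: free(c) -> (freed c); heap: [0-9 ALLOC][10-39 FREE]
Op 6: d = malloc(5) -> d = 10; heap: [0-9 ALLOC][10-14 ALLOC][15-39 FREE]
Op 7: d = realloc(d, 4) -> d = 10; heap: [0-9 ALLOC][10-13 ALLOC][14-39 FREE]
malloc(16): first-fit scan over [0-9 ALLOC][10-13 ALLOC][14-39 FREE] -> 14

Answer: 14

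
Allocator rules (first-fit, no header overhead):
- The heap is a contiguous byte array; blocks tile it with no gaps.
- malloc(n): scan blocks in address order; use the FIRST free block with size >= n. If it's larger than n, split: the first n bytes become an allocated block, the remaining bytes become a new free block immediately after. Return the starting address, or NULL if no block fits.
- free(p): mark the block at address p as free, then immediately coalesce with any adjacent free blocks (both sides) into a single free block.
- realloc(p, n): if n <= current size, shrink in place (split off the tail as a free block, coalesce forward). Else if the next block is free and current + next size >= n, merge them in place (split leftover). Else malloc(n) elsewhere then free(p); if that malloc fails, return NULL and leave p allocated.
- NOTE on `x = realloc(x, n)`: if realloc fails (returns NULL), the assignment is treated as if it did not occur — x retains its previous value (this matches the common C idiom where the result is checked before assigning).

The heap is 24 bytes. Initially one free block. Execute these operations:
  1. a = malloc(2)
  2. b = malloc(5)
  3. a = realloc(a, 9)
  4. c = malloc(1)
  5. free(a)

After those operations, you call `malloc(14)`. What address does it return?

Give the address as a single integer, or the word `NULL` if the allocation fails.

Answer: 7

Derivation:
Op 1: a = malloc(2) -> a = 0; heap: [0-1 ALLOC][2-23 FREE]
Op 2: b = malloc(5) -> b = 2; heap: [0-1 ALLOC][2-6 ALLOC][7-23 FREE]
Op 3: a = realloc(a, 9) -> a = 7; heap: [0-1 FREE][2-6 ALLOC][7-15 ALLOC][16-23 FREE]
Op 4: c = malloc(1) -> c = 0; heap: [0-0 ALLOC][1-1 FREE][2-6 ALLOC][7-15 ALLOC][16-23 FREE]
Op 5: free(a) -> (freed a); heap: [0-0 ALLOC][1-1 FREE][2-6 ALLOC][7-23 FREE]
malloc(14): first-fit scan over [0-0 ALLOC][1-1 FREE][2-6 ALLOC][7-23 FREE] -> 7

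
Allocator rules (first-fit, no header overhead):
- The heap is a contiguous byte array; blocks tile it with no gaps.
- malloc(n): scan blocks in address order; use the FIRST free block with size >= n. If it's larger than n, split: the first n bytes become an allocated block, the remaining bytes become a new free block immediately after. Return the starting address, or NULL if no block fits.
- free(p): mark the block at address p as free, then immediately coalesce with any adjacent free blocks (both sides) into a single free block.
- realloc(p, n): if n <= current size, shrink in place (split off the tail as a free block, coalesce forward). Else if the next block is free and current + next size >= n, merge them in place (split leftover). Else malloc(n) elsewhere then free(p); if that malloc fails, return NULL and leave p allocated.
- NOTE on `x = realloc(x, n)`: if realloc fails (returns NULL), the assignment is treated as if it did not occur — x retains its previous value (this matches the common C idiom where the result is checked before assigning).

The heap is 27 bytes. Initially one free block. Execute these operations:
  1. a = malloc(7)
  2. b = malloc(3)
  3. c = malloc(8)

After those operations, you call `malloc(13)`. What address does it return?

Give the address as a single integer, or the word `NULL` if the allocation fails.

Answer: NULL

Derivation:
Op 1: a = malloc(7) -> a = 0; heap: [0-6 ALLOC][7-26 FREE]
Op 2: b = malloc(3) -> b = 7; heap: [0-6 ALLOC][7-9 ALLOC][10-26 FREE]
Op 3: c = malloc(8) -> c = 10; heap: [0-6 ALLOC][7-9 ALLOC][10-17 ALLOC][18-26 FREE]
malloc(13): first-fit scan over [0-6 ALLOC][7-9 ALLOC][10-17 ALLOC][18-26 FREE] -> NULL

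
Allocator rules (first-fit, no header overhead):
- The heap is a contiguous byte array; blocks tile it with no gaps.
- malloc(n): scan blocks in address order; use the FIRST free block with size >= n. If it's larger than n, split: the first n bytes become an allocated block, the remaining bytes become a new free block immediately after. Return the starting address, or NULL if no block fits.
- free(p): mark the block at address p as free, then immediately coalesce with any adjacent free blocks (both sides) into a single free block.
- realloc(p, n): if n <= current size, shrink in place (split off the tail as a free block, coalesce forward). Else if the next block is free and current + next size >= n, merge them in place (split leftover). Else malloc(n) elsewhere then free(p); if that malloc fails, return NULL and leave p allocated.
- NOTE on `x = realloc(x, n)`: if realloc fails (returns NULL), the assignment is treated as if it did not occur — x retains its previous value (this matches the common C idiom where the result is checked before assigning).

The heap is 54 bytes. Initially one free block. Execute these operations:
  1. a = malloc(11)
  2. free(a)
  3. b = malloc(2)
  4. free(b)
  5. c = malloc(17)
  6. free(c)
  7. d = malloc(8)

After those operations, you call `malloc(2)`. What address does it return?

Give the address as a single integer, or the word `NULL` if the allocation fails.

Answer: 8

Derivation:
Op 1: a = malloc(11) -> a = 0; heap: [0-10 ALLOC][11-53 FREE]
Op 2: free(a) -> (freed a); heap: [0-53 FREE]
Op 3: b = malloc(2) -> b = 0; heap: [0-1 ALLOC][2-53 FREE]
Op 4: free(b) -> (freed b); heap: [0-53 FREE]
Op 5: c = malloc(17) -> c = 0; heap: [0-16 ALLOC][17-53 FREE]
Op 6: free(c) -> (freed c); heap: [0-53 FREE]
Op 7: d = malloc(8) -> d = 0; heap: [0-7 ALLOC][8-53 FREE]
malloc(2): first-fit scan over [0-7 ALLOC][8-53 FREE] -> 8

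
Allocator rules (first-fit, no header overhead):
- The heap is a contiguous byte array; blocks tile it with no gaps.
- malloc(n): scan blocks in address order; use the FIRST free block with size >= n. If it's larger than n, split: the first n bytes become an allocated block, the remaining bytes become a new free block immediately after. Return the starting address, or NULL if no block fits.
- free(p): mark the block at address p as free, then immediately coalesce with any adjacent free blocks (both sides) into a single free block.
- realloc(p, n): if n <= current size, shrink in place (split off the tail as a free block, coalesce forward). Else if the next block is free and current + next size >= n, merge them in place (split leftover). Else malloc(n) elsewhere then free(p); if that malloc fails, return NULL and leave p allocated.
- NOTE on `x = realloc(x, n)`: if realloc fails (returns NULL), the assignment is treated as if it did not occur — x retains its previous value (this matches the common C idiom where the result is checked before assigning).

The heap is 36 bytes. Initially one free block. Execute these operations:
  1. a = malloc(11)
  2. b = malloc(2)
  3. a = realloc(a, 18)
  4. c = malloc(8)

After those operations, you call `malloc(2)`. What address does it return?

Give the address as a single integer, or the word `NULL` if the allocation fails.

Op 1: a = malloc(11) -> a = 0; heap: [0-10 ALLOC][11-35 FREE]
Op 2: b = malloc(2) -> b = 11; heap: [0-10 ALLOC][11-12 ALLOC][13-35 FREE]
Op 3: a = realloc(a, 18) -> a = 13; heap: [0-10 FREE][11-12 ALLOC][13-30 ALLOC][31-35 FREE]
Op 4: c = malloc(8) -> c = 0; heap: [0-7 ALLOC][8-10 FREE][11-12 ALLOC][13-30 ALLOC][31-35 FREE]
malloc(2): first-fit scan over [0-7 ALLOC][8-10 FREE][11-12 ALLOC][13-30 ALLOC][31-35 FREE] -> 8

Answer: 8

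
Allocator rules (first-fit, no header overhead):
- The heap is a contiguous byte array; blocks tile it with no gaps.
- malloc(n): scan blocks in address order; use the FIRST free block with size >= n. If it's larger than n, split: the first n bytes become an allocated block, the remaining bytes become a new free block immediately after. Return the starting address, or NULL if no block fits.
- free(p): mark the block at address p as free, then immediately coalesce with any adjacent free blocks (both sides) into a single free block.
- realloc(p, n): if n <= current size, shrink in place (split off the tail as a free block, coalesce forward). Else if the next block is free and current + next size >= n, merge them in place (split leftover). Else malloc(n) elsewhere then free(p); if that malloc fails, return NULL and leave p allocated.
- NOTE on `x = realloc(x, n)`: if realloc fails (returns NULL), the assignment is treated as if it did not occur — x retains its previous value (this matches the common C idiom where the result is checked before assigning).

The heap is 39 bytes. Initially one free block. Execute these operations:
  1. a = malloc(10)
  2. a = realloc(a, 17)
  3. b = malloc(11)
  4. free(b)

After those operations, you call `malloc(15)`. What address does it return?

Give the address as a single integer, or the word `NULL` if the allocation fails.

Answer: 17

Derivation:
Op 1: a = malloc(10) -> a = 0; heap: [0-9 ALLOC][10-38 FREE]
Op 2: a = realloc(a, 17) -> a = 0; heap: [0-16 ALLOC][17-38 FREE]
Op 3: b = malloc(11) -> b = 17; heap: [0-16 ALLOC][17-27 ALLOC][28-38 FREE]
Op 4: free(b) -> (freed b); heap: [0-16 ALLOC][17-38 FREE]
malloc(15): first-fit scan over [0-16 ALLOC][17-38 FREE] -> 17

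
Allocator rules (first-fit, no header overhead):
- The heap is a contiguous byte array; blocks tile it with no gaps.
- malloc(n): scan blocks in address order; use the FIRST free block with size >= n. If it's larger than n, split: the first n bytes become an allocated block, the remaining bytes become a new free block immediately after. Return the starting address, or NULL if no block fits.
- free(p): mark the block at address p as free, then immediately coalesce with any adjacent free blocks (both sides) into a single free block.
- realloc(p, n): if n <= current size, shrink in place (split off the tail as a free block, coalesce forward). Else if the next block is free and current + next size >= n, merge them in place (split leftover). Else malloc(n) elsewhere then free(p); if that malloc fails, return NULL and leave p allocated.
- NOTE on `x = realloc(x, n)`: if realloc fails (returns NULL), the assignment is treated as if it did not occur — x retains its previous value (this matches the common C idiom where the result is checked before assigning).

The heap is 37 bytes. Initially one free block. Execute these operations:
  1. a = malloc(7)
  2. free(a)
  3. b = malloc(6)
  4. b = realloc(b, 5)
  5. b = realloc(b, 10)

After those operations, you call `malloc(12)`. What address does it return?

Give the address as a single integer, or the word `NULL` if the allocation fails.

Op 1: a = malloc(7) -> a = 0; heap: [0-6 ALLOC][7-36 FREE]
Op 2: free(a) -> (freed a); heap: [0-36 FREE]
Op 3: b = malloc(6) -> b = 0; heap: [0-5 ALLOC][6-36 FREE]
Op 4: b = realloc(b, 5) -> b = 0; heap: [0-4 ALLOC][5-36 FREE]
Op 5: b = realloc(b, 10) -> b = 0; heap: [0-9 ALLOC][10-36 FREE]
malloc(12): first-fit scan over [0-9 ALLOC][10-36 FREE] -> 10

Answer: 10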